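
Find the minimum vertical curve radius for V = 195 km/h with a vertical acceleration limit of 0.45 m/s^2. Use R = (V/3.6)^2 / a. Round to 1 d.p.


Convert speed: V = 195 / 3.6 = 54.1667 m/s
V^2 = 2934.0278 m^2/s^2
R_v = 2934.0278 / 0.45
R_v = 6520.1 m

6520.1


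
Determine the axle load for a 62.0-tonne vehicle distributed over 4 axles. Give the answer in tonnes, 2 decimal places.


Load per axle = total weight / number of axles
Load = 62.0 / 4
Load = 15.50 tonnes

15.50


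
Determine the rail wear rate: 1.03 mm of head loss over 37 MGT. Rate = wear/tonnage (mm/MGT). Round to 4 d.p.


Wear rate = total wear / cumulative tonnage
Rate = 1.03 / 37
Rate = 0.0278 mm/MGT

0.0278


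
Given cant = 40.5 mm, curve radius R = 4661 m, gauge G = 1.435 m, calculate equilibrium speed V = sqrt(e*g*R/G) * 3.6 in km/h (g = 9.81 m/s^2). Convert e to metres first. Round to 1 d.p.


Convert cant: e = 40.5 mm = 0.0405 m
V_ms = sqrt(0.0405 * 9.81 * 4661 / 1.435)
V_ms = sqrt(1290.479864) = 35.9232 m/s
V = 35.9232 * 3.6 = 129.3 km/h

129.3


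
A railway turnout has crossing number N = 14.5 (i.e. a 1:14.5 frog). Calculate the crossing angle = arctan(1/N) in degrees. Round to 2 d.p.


1/N = 1/14.5 = 0.068966
angle = arctan(0.068966) = 0.068856 rad
angle = 0.068856 * 180/pi = 3.95 degrees

3.95


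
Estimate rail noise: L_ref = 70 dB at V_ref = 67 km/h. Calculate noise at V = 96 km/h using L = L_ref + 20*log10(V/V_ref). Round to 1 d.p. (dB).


V/V_ref = 96 / 67 = 1.432836
log10(1.432836) = 0.156196
20 * 0.156196 = 3.1239
L = 70 + 3.1239 = 73.1 dB

73.1


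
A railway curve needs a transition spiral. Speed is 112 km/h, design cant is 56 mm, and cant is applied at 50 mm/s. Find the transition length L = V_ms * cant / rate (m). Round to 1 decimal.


Convert speed: V = 112 / 3.6 = 31.1111 m/s
L = 31.1111 * 56 / 50
L = 1742.2222 / 50
L = 34.8 m

34.8


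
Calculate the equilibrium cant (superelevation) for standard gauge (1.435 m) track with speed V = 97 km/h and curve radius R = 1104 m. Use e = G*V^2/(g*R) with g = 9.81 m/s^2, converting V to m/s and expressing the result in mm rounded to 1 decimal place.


Convert speed: V = 97 / 3.6 = 26.9444 m/s
Apply formula: e = 1.435 * 26.9444^2 / (9.81 * 1104)
e = 1.435 * 726.0031 / 10830.24
e = 0.096195 m = 96.2 mm

96.2


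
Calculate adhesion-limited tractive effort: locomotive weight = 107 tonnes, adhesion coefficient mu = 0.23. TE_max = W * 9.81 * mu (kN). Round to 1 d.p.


TE_max = W * g * mu
TE_max = 107 * 9.81 * 0.23
TE_max = 1049.67 * 0.23
TE_max = 241.4 kN

241.4


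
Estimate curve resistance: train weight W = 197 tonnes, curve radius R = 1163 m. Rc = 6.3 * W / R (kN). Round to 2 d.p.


Rc = 6.3 * W / R
Rc = 6.3 * 197 / 1163
Rc = 1241.1 / 1163
Rc = 1.07 kN

1.07


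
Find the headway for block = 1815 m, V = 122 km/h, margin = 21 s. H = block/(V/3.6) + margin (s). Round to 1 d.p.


V = 122 / 3.6 = 33.8889 m/s
Block traversal time = 1815 / 33.8889 = 53.5574 s
Headway = 53.5574 + 21
Headway = 74.6 s

74.6


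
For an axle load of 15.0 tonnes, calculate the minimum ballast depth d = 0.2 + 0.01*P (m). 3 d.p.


d = 0.2 + 0.01 * 15.0
d = 0.2 + 0.15
d = 0.350 m

0.350


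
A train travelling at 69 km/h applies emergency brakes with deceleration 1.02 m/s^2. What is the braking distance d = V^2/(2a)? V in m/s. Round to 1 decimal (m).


Convert speed: V = 69 / 3.6 = 19.1667 m/s
V^2 = 367.3611
d = 367.3611 / (2 * 1.02)
d = 367.3611 / 2.04
d = 180.1 m

180.1


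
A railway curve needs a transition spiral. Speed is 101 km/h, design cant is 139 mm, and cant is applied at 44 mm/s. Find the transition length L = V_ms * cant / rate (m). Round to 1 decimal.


Convert speed: V = 101 / 3.6 = 28.0556 m/s
L = 28.0556 * 139 / 44
L = 3899.7222 / 44
L = 88.6 m

88.6


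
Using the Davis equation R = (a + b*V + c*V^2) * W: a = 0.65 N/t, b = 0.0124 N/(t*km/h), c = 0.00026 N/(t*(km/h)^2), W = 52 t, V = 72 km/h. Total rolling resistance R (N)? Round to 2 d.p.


b*V = 0.0124 * 72 = 0.8928
c*V^2 = 0.00026 * 5184 = 1.34784
R_per_t = 0.65 + 0.8928 + 1.34784 = 2.89064 N/t
R_total = 2.89064 * 52 = 150.31 N

150.31


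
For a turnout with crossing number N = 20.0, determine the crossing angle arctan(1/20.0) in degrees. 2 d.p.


1/N = 1/20.0 = 0.05
angle = arctan(0.05) = 0.049958 rad
angle = 0.049958 * 180/pi = 2.86 degrees

2.86


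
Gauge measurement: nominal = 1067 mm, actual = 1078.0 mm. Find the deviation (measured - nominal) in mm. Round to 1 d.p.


Deviation = measured - nominal
Deviation = 1078.0 - 1067
Deviation = 11.0 mm

11.0


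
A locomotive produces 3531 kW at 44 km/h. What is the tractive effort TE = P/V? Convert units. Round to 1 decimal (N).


Convert: P = 3531 kW = 3531000 W
V = 44 / 3.6 = 12.2222 m/s
TE = 3531000 / 12.2222
TE = 288900.0 N

288900.0


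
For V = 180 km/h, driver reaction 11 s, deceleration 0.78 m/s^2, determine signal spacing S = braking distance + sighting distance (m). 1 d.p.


V = 180 / 3.6 = 50.0 m/s
Braking distance = 50.0^2 / (2*0.78) = 1602.5641 m
Sighting distance = 50.0 * 11 = 550.0 m
S = 1602.5641 + 550.0 = 2152.6 m

2152.6


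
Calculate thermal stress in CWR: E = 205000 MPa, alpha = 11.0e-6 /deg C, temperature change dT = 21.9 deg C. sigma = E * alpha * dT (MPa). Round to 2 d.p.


sigma = E * alpha * dT
sigma = 205000 * 11.0e-6 * 21.9
sigma = 2.255 * 21.9
sigma = 49.38 MPa

49.38


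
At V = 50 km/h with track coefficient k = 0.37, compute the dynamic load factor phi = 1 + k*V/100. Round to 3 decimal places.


phi = 1 + k * V / 100
phi = 1 + 0.37 * 50 / 100
phi = 1 + 0.185
phi = 1.185

1.185


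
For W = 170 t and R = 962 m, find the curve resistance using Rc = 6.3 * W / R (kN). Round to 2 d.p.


Rc = 6.3 * W / R
Rc = 6.3 * 170 / 962
Rc = 1071.0 / 962
Rc = 1.11 kN

1.11


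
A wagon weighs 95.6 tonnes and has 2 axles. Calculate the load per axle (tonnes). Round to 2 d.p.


Load per axle = total weight / number of axles
Load = 95.6 / 2
Load = 47.80 tonnes

47.80


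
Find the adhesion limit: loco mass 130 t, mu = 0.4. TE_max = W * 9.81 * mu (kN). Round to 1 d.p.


TE_max = W * g * mu
TE_max = 130 * 9.81 * 0.4
TE_max = 1275.3 * 0.4
TE_max = 510.1 kN

510.1


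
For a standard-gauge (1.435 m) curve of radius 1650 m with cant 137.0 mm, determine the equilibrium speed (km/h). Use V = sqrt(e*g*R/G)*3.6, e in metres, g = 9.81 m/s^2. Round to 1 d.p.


Convert cant: e = 137.0 mm = 0.1370 m
V_ms = sqrt(0.1370 * 9.81 * 1650 / 1.435)
V_ms = sqrt(1545.331359) = 39.3107 m/s
V = 39.3107 * 3.6 = 141.5 km/h

141.5


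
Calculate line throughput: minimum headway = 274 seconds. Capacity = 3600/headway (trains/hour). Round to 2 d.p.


Capacity = 3600 / headway
Capacity = 3600 / 274
Capacity = 13.14 trains/hour

13.14


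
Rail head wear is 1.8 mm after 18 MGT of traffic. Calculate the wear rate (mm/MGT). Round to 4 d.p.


Wear rate = total wear / cumulative tonnage
Rate = 1.8 / 18
Rate = 0.1000 mm/MGT

0.1000


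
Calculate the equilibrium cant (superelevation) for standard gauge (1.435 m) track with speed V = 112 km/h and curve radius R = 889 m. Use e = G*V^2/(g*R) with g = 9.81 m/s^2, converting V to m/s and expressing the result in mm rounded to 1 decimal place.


Convert speed: V = 112 / 3.6 = 31.1111 m/s
Apply formula: e = 1.435 * 31.1111^2 / (9.81 * 889)
e = 1.435 * 967.9012 / 8721.09
e = 0.159262 m = 159.3 mm

159.3


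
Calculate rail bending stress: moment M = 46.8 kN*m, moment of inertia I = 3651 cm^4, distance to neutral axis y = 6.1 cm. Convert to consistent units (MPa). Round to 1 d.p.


Convert units:
M = 46.8 kN*m = 46800000 N*mm
y = 6.1 cm = 61 mm
I = 3651 cm^4 = 36510000 mm^4
sigma = 46800000 * 61 / 36510000
sigma = 78.2 MPa

78.2


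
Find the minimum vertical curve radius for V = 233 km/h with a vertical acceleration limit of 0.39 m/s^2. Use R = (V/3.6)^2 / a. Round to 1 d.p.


Convert speed: V = 233 / 3.6 = 64.7222 m/s
V^2 = 4188.966 m^2/s^2
R_v = 4188.966 / 0.39
R_v = 10740.9 m

10740.9


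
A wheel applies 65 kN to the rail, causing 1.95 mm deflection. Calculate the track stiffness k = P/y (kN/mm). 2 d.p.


Track stiffness k = P / y
k = 65 / 1.95
k = 33.33 kN/mm

33.33


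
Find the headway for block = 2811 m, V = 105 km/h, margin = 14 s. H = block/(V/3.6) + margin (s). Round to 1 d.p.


V = 105 / 3.6 = 29.1667 m/s
Block traversal time = 2811 / 29.1667 = 96.3771 s
Headway = 96.3771 + 14
Headway = 110.4 s

110.4


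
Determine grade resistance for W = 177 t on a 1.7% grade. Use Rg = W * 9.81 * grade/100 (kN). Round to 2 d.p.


Rg = W * 9.81 * grade / 100
Rg = 177 * 9.81 * 1.7 / 100
Rg = 1736.37 * 0.017
Rg = 29.52 kN

29.52


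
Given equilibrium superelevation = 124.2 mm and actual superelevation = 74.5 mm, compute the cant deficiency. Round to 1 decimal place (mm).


Cant deficiency = equilibrium cant - actual cant
CD = 124.2 - 74.5
CD = 49.7 mm

49.7


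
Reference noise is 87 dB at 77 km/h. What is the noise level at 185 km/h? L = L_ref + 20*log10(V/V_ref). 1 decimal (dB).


V/V_ref = 185 / 77 = 2.402597
log10(2.402597) = 0.380681
20 * 0.380681 = 7.6136
L = 87 + 7.6136 = 94.6 dB

94.6


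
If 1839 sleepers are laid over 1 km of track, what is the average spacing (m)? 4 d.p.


Spacing = 1000 m / number of sleepers
Spacing = 1000 / 1839
Spacing = 0.5438 m

0.5438


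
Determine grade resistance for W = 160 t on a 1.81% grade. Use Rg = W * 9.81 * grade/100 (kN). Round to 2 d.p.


Rg = W * 9.81 * grade / 100
Rg = 160 * 9.81 * 1.81 / 100
Rg = 1569.6 * 0.0181
Rg = 28.41 kN

28.41


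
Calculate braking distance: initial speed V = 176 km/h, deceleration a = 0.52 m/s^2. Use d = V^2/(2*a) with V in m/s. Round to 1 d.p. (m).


Convert speed: V = 176 / 3.6 = 48.8889 m/s
V^2 = 2390.1235
d = 2390.1235 / (2 * 0.52)
d = 2390.1235 / 1.04
d = 2298.2 m

2298.2


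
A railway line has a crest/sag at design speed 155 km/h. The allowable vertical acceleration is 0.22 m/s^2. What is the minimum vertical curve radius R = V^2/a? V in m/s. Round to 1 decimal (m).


Convert speed: V = 155 / 3.6 = 43.0556 m/s
V^2 = 1853.7809 m^2/s^2
R_v = 1853.7809 / 0.22
R_v = 8426.3 m

8426.3


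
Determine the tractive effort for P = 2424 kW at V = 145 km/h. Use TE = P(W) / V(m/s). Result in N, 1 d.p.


Convert: P = 2424 kW = 2424000 W
V = 145 / 3.6 = 40.2778 m/s
TE = 2424000 / 40.2778
TE = 60182.1 N

60182.1


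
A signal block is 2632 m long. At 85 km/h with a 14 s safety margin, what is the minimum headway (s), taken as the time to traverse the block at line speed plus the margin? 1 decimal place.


V = 85 / 3.6 = 23.6111 m/s
Block traversal time = 2632 / 23.6111 = 111.4729 s
Headway = 111.4729 + 14
Headway = 125.5 s

125.5


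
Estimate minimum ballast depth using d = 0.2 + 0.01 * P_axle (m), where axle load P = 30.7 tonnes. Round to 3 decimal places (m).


d = 0.2 + 0.01 * 30.7
d = 0.2 + 0.307
d = 0.507 m

0.507


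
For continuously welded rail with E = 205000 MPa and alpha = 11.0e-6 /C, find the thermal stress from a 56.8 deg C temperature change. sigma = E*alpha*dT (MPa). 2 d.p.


sigma = E * alpha * dT
sigma = 205000 * 11.0e-6 * 56.8
sigma = 2.255 * 56.8
sigma = 128.08 MPa

128.08


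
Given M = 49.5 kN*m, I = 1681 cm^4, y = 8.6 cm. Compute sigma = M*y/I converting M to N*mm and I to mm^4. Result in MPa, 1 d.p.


Convert units:
M = 49.5 kN*m = 49500000 N*mm
y = 8.6 cm = 86 mm
I = 1681 cm^4 = 16810000 mm^4
sigma = 49500000 * 86 / 16810000
sigma = 253.2 MPa

253.2


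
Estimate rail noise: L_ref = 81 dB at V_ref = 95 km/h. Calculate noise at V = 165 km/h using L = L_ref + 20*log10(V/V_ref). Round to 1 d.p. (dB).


V/V_ref = 165 / 95 = 1.736842
log10(1.736842) = 0.23976
20 * 0.23976 = 4.7952
L = 81 + 4.7952 = 85.8 dB

85.8


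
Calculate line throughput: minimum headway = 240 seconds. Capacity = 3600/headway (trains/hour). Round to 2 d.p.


Capacity = 3600 / headway
Capacity = 3600 / 240
Capacity = 15.00 trains/hour

15.00


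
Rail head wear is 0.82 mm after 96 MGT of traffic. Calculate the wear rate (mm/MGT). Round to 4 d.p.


Wear rate = total wear / cumulative tonnage
Rate = 0.82 / 96
Rate = 0.0085 mm/MGT

0.0085


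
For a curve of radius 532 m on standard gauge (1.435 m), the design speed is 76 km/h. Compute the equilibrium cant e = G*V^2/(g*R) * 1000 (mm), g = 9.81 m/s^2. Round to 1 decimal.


Convert speed: V = 76 / 3.6 = 21.1111 m/s
Apply formula: e = 1.435 * 21.1111^2 / (9.81 * 532)
e = 1.435 * 445.679 / 5218.92
e = 0.122544 m = 122.5 mm

122.5


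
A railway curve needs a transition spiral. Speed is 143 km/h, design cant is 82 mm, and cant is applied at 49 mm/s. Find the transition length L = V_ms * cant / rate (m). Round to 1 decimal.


Convert speed: V = 143 / 3.6 = 39.7222 m/s
L = 39.7222 * 82 / 49
L = 3257.2222 / 49
L = 66.5 m

66.5


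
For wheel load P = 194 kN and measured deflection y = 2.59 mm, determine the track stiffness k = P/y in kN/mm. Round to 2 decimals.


Track stiffness k = P / y
k = 194 / 2.59
k = 74.90 kN/mm

74.90


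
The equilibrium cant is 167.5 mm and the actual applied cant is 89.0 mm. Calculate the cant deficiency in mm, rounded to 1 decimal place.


Cant deficiency = equilibrium cant - actual cant
CD = 167.5 - 89.0
CD = 78.5 mm

78.5


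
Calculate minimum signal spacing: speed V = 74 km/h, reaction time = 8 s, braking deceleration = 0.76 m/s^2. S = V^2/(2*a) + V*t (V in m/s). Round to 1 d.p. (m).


V = 74 / 3.6 = 20.5556 m/s
Braking distance = 20.5556^2 / (2*0.76) = 277.9808 m
Sighting distance = 20.5556 * 8 = 164.4444 m
S = 277.9808 + 164.4444 = 442.4 m

442.4


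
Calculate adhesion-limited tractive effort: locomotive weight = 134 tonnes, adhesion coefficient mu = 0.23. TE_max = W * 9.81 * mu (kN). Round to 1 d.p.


TE_max = W * g * mu
TE_max = 134 * 9.81 * 0.23
TE_max = 1314.54 * 0.23
TE_max = 302.3 kN

302.3


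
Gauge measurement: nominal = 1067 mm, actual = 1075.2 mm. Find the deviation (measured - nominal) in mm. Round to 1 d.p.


Deviation = measured - nominal
Deviation = 1075.2 - 1067
Deviation = 8.2 mm

8.2


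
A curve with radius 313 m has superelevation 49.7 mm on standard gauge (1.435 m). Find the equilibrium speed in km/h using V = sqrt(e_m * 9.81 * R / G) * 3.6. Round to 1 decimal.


Convert cant: e = 49.7 mm = 0.0497 m
V_ms = sqrt(0.0497 * 9.81 * 313 / 1.435)
V_ms = sqrt(106.345185) = 10.3124 m/s
V = 10.3124 * 3.6 = 37.1 km/h

37.1


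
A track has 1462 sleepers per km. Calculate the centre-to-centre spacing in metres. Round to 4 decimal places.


Spacing = 1000 m / number of sleepers
Spacing = 1000 / 1462
Spacing = 0.6840 m

0.6840


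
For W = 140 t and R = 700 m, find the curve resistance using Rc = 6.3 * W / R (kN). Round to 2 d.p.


Rc = 6.3 * W / R
Rc = 6.3 * 140 / 700
Rc = 882.0 / 700
Rc = 1.26 kN

1.26


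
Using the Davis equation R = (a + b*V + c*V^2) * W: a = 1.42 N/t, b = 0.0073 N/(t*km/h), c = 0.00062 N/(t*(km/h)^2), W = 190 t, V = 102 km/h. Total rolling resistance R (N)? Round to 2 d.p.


b*V = 0.0073 * 102 = 0.7446
c*V^2 = 0.00062 * 10404 = 6.45048
R_per_t = 1.42 + 0.7446 + 6.45048 = 8.61508 N/t
R_total = 8.61508 * 190 = 1636.87 N

1636.87


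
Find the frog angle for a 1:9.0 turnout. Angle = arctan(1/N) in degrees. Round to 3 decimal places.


1/N = 1/9.0 = 0.111111
angle = arctan(0.111111) = 0.110657 rad
angle = 0.110657 * 180/pi = 6.340 degrees

6.340


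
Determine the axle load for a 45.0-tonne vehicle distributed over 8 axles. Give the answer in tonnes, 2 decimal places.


Load per axle = total weight / number of axles
Load = 45.0 / 8
Load = 5.63 tonnes

5.63


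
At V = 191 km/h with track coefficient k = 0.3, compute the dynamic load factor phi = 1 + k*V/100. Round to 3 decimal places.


phi = 1 + k * V / 100
phi = 1 + 0.3 * 191 / 100
phi = 1 + 0.573
phi = 1.573

1.573


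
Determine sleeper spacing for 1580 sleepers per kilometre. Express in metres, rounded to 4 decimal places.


Spacing = 1000 m / number of sleepers
Spacing = 1000 / 1580
Spacing = 0.6329 m

0.6329


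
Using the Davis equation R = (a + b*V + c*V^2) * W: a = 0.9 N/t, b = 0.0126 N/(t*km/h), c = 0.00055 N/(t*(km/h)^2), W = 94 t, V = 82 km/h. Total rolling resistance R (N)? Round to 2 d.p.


b*V = 0.0126 * 82 = 1.0332
c*V^2 = 0.00055 * 6724 = 3.6982
R_per_t = 0.9 + 1.0332 + 3.6982 = 5.6314 N/t
R_total = 5.6314 * 94 = 529.35 N

529.35


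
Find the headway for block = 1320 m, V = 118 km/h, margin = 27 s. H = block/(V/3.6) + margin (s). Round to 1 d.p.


V = 118 / 3.6 = 32.7778 m/s
Block traversal time = 1320 / 32.7778 = 40.2712 s
Headway = 40.2712 + 27
Headway = 67.3 s

67.3


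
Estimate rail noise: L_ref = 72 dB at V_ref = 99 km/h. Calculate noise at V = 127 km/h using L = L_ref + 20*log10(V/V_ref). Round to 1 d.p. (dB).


V/V_ref = 127 / 99 = 1.282828
log10(1.282828) = 0.108169
20 * 0.108169 = 2.1634
L = 72 + 2.1634 = 74.2 dB

74.2


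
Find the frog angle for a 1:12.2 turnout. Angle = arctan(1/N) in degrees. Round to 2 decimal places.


1/N = 1/12.2 = 0.081967
angle = arctan(0.081967) = 0.081784 rad
angle = 0.081784 * 180/pi = 4.69 degrees

4.69


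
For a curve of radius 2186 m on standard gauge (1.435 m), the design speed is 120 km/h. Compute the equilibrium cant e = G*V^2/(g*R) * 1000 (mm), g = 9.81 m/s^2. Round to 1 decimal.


Convert speed: V = 120 / 3.6 = 33.3333 m/s
Apply formula: e = 1.435 * 33.3333^2 / (9.81 * 2186)
e = 1.435 * 1111.1111 / 21444.66
e = 0.074352 m = 74.4 mm

74.4


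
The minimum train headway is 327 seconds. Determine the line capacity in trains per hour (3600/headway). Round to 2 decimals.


Capacity = 3600 / headway
Capacity = 3600 / 327
Capacity = 11.01 trains/hour

11.01


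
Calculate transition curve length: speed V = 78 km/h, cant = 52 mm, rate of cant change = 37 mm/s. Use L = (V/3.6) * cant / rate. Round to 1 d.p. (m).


Convert speed: V = 78 / 3.6 = 21.6667 m/s
L = 21.6667 * 52 / 37
L = 1126.6667 / 37
L = 30.5 m

30.5


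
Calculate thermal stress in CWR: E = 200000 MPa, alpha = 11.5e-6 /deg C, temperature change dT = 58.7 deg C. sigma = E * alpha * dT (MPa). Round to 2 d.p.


sigma = E * alpha * dT
sigma = 200000 * 11.5e-6 * 58.7
sigma = 2.3 * 58.7
sigma = 135.01 MPa

135.01


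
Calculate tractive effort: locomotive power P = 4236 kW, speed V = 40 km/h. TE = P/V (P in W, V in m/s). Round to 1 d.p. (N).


Convert: P = 4236 kW = 4236000 W
V = 40 / 3.6 = 11.1111 m/s
TE = 4236000 / 11.1111
TE = 381240.0 N

381240.0


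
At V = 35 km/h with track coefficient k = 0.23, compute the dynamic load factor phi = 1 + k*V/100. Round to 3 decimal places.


phi = 1 + k * V / 100
phi = 1 + 0.23 * 35 / 100
phi = 1 + 0.0805
phi = 1.081

1.081


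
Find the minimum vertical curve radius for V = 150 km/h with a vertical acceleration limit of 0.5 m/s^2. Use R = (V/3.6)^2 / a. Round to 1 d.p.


Convert speed: V = 150 / 3.6 = 41.6667 m/s
V^2 = 1736.1111 m^2/s^2
R_v = 1736.1111 / 0.5
R_v = 3472.2 m

3472.2


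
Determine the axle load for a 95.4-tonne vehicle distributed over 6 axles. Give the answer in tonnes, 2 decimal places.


Load per axle = total weight / number of axles
Load = 95.4 / 6
Load = 15.90 tonnes

15.90


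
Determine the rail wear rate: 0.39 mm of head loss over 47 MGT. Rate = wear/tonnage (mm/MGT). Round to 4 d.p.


Wear rate = total wear / cumulative tonnage
Rate = 0.39 / 47
Rate = 0.0083 mm/MGT

0.0083


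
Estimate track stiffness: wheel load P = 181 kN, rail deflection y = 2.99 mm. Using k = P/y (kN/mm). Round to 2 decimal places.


Track stiffness k = P / y
k = 181 / 2.99
k = 60.54 kN/mm

60.54


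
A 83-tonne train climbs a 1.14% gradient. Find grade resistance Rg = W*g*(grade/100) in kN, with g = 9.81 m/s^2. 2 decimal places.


Rg = W * 9.81 * grade / 100
Rg = 83 * 9.81 * 1.14 / 100
Rg = 814.23 * 0.0114
Rg = 9.28 kN

9.28


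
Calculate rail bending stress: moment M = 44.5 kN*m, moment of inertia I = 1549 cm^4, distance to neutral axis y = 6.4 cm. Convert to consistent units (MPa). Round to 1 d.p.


Convert units:
M = 44.5 kN*m = 44500000 N*mm
y = 6.4 cm = 64 mm
I = 1549 cm^4 = 15490000 mm^4
sigma = 44500000 * 64 / 15490000
sigma = 183.9 MPa

183.9


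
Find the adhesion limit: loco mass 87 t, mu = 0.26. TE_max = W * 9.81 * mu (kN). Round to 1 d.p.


TE_max = W * g * mu
TE_max = 87 * 9.81 * 0.26
TE_max = 853.47 * 0.26
TE_max = 221.9 kN

221.9


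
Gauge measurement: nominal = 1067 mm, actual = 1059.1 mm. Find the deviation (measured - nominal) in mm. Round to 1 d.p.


Deviation = measured - nominal
Deviation = 1059.1 - 1067
Deviation = -7.9 mm

-7.9


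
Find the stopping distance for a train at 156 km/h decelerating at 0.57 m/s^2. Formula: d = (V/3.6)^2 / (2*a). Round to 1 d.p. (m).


Convert speed: V = 156 / 3.6 = 43.3333 m/s
V^2 = 1877.7778
d = 1877.7778 / (2 * 0.57)
d = 1877.7778 / 1.14
d = 1647.2 m

1647.2


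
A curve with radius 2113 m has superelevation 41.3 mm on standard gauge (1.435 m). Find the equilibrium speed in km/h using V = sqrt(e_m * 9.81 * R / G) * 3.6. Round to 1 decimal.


Convert cant: e = 41.3 mm = 0.0413 m
V_ms = sqrt(0.0413 * 9.81 * 2113 / 1.435)
V_ms = sqrt(596.577205) = 24.4249 m/s
V = 24.4249 * 3.6 = 87.9 km/h

87.9


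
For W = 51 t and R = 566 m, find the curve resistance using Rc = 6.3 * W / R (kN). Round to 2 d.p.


Rc = 6.3 * W / R
Rc = 6.3 * 51 / 566
Rc = 321.3 / 566
Rc = 0.57 kN

0.57


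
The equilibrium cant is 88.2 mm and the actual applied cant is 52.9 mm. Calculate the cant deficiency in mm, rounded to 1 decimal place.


Cant deficiency = equilibrium cant - actual cant
CD = 88.2 - 52.9
CD = 35.3 mm

35.3


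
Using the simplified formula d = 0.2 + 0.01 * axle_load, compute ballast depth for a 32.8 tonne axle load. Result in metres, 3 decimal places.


d = 0.2 + 0.01 * 32.8
d = 0.2 + 0.328
d = 0.528 m

0.528


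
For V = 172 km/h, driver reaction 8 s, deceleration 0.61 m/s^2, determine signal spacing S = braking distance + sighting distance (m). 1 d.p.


V = 172 / 3.6 = 47.7778 m/s
Braking distance = 47.7778^2 / (2*0.61) = 1871.0787 m
Sighting distance = 47.7778 * 8 = 382.2222 m
S = 1871.0787 + 382.2222 = 2253.3 m

2253.3


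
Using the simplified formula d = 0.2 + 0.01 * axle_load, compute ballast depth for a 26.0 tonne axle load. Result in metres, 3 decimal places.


d = 0.2 + 0.01 * 26.0
d = 0.2 + 0.26
d = 0.460 m

0.460


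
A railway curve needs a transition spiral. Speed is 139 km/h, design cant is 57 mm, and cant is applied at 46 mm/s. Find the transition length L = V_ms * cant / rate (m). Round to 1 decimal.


Convert speed: V = 139 / 3.6 = 38.6111 m/s
L = 38.6111 * 57 / 46
L = 2200.8333 / 46
L = 47.8 m

47.8


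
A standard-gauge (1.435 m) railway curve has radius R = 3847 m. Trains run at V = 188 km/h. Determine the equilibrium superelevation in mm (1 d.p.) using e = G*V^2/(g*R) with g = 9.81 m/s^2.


Convert speed: V = 188 / 3.6 = 52.2222 m/s
Apply formula: e = 1.435 * 52.2222^2 / (9.81 * 3847)
e = 1.435 * 2727.1605 / 37739.07
e = 0.103698 m = 103.7 mm

103.7


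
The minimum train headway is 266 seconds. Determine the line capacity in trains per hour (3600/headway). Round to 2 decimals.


Capacity = 3600 / headway
Capacity = 3600 / 266
Capacity = 13.53 trains/hour

13.53


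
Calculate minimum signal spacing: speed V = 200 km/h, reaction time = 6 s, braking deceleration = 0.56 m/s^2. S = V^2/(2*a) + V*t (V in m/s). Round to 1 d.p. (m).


V = 200 / 3.6 = 55.5556 m/s
Braking distance = 55.5556^2 / (2*0.56) = 2755.7319 m
Sighting distance = 55.5556 * 6 = 333.3333 m
S = 2755.7319 + 333.3333 = 3089.1 m

3089.1


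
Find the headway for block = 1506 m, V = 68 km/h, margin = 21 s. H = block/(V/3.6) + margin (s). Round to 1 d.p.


V = 68 / 3.6 = 18.8889 m/s
Block traversal time = 1506 / 18.8889 = 79.7294 s
Headway = 79.7294 + 21
Headway = 100.7 s

100.7


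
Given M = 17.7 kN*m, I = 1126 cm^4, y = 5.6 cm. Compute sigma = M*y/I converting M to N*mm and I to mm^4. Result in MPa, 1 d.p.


Convert units:
M = 17.7 kN*m = 17700000 N*mm
y = 5.6 cm = 56 mm
I = 1126 cm^4 = 11260000 mm^4
sigma = 17700000 * 56 / 11260000
sigma = 88.0 MPa

88.0


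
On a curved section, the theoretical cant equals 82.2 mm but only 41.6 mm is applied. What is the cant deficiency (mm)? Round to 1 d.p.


Cant deficiency = equilibrium cant - actual cant
CD = 82.2 - 41.6
CD = 40.6 mm

40.6


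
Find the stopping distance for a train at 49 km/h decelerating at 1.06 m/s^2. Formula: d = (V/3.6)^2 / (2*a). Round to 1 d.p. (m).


Convert speed: V = 49 / 3.6 = 13.6111 m/s
V^2 = 185.2623
d = 185.2623 / (2 * 1.06)
d = 185.2623 / 2.12
d = 87.4 m

87.4


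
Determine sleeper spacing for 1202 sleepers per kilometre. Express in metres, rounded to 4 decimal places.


Spacing = 1000 m / number of sleepers
Spacing = 1000 / 1202
Spacing = 0.8319 m

0.8319


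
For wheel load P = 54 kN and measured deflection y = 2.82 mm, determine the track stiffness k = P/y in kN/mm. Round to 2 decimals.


Track stiffness k = P / y
k = 54 / 2.82
k = 19.15 kN/mm

19.15


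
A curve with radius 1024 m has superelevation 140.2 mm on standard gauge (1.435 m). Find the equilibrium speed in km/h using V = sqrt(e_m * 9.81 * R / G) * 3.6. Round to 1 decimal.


Convert cant: e = 140.2 mm = 0.1402 m
V_ms = sqrt(0.1402 * 9.81 * 1024 / 1.435)
V_ms = sqrt(981.442988) = 31.328 m/s
V = 31.328 * 3.6 = 112.8 km/h

112.8


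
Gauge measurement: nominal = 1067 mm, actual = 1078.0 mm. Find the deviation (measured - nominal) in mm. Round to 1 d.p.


Deviation = measured - nominal
Deviation = 1078.0 - 1067
Deviation = 11.0 mm

11.0


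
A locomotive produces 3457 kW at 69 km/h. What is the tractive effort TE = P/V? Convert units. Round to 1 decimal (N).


Convert: P = 3457 kW = 3457000 W
V = 69 / 3.6 = 19.1667 m/s
TE = 3457000 / 19.1667
TE = 180365.2 N

180365.2


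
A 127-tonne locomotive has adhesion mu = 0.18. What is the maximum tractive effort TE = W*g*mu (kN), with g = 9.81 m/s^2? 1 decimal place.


TE_max = W * g * mu
TE_max = 127 * 9.81 * 0.18
TE_max = 1245.87 * 0.18
TE_max = 224.3 kN

224.3


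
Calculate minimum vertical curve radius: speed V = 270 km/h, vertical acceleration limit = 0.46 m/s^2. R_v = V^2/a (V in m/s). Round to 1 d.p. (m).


Convert speed: V = 270 / 3.6 = 75.0 m/s
V^2 = 5625.0 m^2/s^2
R_v = 5625.0 / 0.46
R_v = 12228.3 m

12228.3


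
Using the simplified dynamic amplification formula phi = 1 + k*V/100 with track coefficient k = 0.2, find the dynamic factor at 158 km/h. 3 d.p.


phi = 1 + k * V / 100
phi = 1 + 0.2 * 158 / 100
phi = 1 + 0.316
phi = 1.316

1.316


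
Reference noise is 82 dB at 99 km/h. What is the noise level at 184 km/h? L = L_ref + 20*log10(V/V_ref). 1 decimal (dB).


V/V_ref = 184 / 99 = 1.858586
log10(1.858586) = 0.269183
20 * 0.269183 = 5.3837
L = 82 + 5.3837 = 87.4 dB

87.4


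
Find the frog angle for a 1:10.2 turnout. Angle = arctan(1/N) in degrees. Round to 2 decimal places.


1/N = 1/10.2 = 0.098039
angle = arctan(0.098039) = 0.097727 rad
angle = 0.097727 * 180/pi = 5.60 degrees

5.60


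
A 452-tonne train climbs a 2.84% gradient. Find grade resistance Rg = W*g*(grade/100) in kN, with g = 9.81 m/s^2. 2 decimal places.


Rg = W * 9.81 * grade / 100
Rg = 452 * 9.81 * 2.84 / 100
Rg = 4434.12 * 0.0284
Rg = 125.93 kN

125.93


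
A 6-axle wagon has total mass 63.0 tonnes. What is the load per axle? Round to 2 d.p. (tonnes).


Load per axle = total weight / number of axles
Load = 63.0 / 6
Load = 10.50 tonnes

10.50


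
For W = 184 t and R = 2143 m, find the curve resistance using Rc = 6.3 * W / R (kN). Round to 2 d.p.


Rc = 6.3 * W / R
Rc = 6.3 * 184 / 2143
Rc = 1159.2 / 2143
Rc = 0.54 kN

0.54


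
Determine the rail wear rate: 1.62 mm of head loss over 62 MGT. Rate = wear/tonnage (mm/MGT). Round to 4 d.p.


Wear rate = total wear / cumulative tonnage
Rate = 1.62 / 62
Rate = 0.0261 mm/MGT

0.0261


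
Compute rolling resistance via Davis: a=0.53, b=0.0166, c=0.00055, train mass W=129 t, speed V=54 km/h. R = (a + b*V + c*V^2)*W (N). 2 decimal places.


b*V = 0.0166 * 54 = 0.8964
c*V^2 = 0.00055 * 2916 = 1.6038
R_per_t = 0.53 + 0.8964 + 1.6038 = 3.0302 N/t
R_total = 3.0302 * 129 = 390.90 N

390.90


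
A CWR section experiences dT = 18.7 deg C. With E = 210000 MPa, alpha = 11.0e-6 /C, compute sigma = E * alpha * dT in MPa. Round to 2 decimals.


sigma = E * alpha * dT
sigma = 210000 * 11.0e-6 * 18.7
sigma = 2.31 * 18.7
sigma = 43.20 MPa

43.20


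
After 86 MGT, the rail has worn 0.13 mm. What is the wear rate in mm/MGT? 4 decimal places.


Wear rate = total wear / cumulative tonnage
Rate = 0.13 / 86
Rate = 0.0015 mm/MGT

0.0015


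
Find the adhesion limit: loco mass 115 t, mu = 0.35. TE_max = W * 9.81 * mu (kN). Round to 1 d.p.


TE_max = W * g * mu
TE_max = 115 * 9.81 * 0.35
TE_max = 1128.15 * 0.35
TE_max = 394.9 kN

394.9


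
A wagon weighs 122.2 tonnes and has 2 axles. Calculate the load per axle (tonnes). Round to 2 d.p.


Load per axle = total weight / number of axles
Load = 122.2 / 2
Load = 61.10 tonnes

61.10


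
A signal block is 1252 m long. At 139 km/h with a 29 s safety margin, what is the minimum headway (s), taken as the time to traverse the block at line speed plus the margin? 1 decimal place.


V = 139 / 3.6 = 38.6111 m/s
Block traversal time = 1252 / 38.6111 = 32.4259 s
Headway = 32.4259 + 29
Headway = 61.4 s

61.4


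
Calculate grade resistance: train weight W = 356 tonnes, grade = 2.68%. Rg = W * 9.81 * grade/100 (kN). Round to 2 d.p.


Rg = W * 9.81 * grade / 100
Rg = 356 * 9.81 * 2.68 / 100
Rg = 3492.36 * 0.0268
Rg = 93.60 kN

93.60


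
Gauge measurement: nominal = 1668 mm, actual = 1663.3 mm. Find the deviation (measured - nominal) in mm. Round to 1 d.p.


Deviation = measured - nominal
Deviation = 1663.3 - 1668
Deviation = -4.7 mm

-4.7


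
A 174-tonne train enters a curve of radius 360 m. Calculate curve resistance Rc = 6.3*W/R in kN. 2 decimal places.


Rc = 6.3 * W / R
Rc = 6.3 * 174 / 360
Rc = 1096.2 / 360
Rc = 3.05 kN

3.05


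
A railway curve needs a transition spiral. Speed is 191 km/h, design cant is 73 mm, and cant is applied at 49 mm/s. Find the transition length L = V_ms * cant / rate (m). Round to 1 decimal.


Convert speed: V = 191 / 3.6 = 53.0556 m/s
L = 53.0556 * 73 / 49
L = 3873.0556 / 49
L = 79.0 m

79.0


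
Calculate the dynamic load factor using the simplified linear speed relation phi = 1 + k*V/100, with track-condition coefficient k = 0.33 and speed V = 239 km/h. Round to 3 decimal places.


phi = 1 + k * V / 100
phi = 1 + 0.33 * 239 / 100
phi = 1 + 0.7887
phi = 1.789

1.789


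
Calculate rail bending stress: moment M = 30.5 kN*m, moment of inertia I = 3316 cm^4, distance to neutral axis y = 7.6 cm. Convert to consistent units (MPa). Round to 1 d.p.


Convert units:
M = 30.5 kN*m = 30500000 N*mm
y = 7.6 cm = 76 mm
I = 3316 cm^4 = 33160000 mm^4
sigma = 30500000 * 76 / 33160000
sigma = 69.9 MPa

69.9


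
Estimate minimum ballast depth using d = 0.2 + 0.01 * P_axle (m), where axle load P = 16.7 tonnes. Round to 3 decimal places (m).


d = 0.2 + 0.01 * 16.7
d = 0.2 + 0.167
d = 0.367 m

0.367


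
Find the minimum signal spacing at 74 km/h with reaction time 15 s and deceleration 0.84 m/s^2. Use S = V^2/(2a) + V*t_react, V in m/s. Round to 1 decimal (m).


V = 74 / 3.6 = 20.5556 m/s
Braking distance = 20.5556^2 / (2*0.84) = 251.5065 m
Sighting distance = 20.5556 * 15 = 308.3333 m
S = 251.5065 + 308.3333 = 559.8 m

559.8


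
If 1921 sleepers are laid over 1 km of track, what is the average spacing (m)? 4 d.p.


Spacing = 1000 m / number of sleepers
Spacing = 1000 / 1921
Spacing = 0.5206 m

0.5206


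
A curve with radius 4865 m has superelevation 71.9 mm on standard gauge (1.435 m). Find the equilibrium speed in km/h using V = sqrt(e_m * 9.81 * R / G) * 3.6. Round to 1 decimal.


Convert cant: e = 71.9 mm = 0.0719 m
V_ms = sqrt(0.0719 * 9.81 * 4865 / 1.435)
V_ms = sqrt(2391.271244) = 48.9006 m/s
V = 48.9006 * 3.6 = 176.0 km/h

176.0


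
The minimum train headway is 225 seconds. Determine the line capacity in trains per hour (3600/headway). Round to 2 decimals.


Capacity = 3600 / headway
Capacity = 3600 / 225
Capacity = 16.00 trains/hour

16.00


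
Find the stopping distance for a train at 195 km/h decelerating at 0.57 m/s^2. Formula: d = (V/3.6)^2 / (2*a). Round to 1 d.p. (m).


Convert speed: V = 195 / 3.6 = 54.1667 m/s
V^2 = 2934.0278
d = 2934.0278 / (2 * 0.57)
d = 2934.0278 / 1.14
d = 2573.7 m

2573.7


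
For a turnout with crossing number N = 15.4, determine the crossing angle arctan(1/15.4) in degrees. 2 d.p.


1/N = 1/15.4 = 0.064935
angle = arctan(0.064935) = 0.064844 rad
angle = 0.064844 * 180/pi = 3.72 degrees

3.72


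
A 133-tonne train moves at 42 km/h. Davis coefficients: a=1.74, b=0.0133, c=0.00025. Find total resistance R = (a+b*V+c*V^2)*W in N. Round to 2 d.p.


b*V = 0.0133 * 42 = 0.5586
c*V^2 = 0.00025 * 1764 = 0.441
R_per_t = 1.74 + 0.5586 + 0.441 = 2.7396 N/t
R_total = 2.7396 * 133 = 364.37 N

364.37


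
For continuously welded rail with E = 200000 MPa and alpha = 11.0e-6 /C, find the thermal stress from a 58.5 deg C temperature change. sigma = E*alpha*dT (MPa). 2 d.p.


sigma = E * alpha * dT
sigma = 200000 * 11.0e-6 * 58.5
sigma = 2.2 * 58.5
sigma = 128.70 MPa

128.70


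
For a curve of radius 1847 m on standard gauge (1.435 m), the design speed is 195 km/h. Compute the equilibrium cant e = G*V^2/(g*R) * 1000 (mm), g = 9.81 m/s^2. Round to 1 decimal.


Convert speed: V = 195 / 3.6 = 54.1667 m/s
Apply formula: e = 1.435 * 54.1667^2 / (9.81 * 1847)
e = 1.435 * 2934.0278 / 18119.07
e = 0.23237 m = 232.4 mm

232.4


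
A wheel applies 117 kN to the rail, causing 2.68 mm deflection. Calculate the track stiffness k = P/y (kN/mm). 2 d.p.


Track stiffness k = P / y
k = 117 / 2.68
k = 43.66 kN/mm

43.66


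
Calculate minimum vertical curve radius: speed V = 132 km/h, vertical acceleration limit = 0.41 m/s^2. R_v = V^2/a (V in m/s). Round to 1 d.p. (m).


Convert speed: V = 132 / 3.6 = 36.6667 m/s
V^2 = 1344.4444 m^2/s^2
R_v = 1344.4444 / 0.41
R_v = 3279.1 m

3279.1


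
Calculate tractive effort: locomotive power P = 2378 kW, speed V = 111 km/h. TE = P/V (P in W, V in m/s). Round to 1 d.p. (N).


Convert: P = 2378 kW = 2378000 W
V = 111 / 3.6 = 30.8333 m/s
TE = 2378000 / 30.8333
TE = 77124.3 N

77124.3


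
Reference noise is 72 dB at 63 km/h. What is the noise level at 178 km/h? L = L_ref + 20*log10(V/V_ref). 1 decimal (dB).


V/V_ref = 178 / 63 = 2.825397
log10(2.825397) = 0.451079
20 * 0.451079 = 9.0216
L = 72 + 9.0216 = 81.0 dB

81.0


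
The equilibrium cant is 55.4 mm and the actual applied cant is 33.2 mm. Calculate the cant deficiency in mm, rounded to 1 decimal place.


Cant deficiency = equilibrium cant - actual cant
CD = 55.4 - 33.2
CD = 22.2 mm

22.2


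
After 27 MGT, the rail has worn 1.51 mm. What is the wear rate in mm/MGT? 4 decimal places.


Wear rate = total wear / cumulative tonnage
Rate = 1.51 / 27
Rate = 0.0559 mm/MGT

0.0559


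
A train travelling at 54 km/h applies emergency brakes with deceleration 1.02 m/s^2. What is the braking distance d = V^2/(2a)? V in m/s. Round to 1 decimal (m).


Convert speed: V = 54 / 3.6 = 15.0 m/s
V^2 = 225.0
d = 225.0 / (2 * 1.02)
d = 225.0 / 2.04
d = 110.3 m

110.3


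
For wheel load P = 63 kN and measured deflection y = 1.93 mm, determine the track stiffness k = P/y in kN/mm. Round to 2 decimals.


Track stiffness k = P / y
k = 63 / 1.93
k = 32.64 kN/mm

32.64


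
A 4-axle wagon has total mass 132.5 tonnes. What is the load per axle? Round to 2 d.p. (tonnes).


Load per axle = total weight / number of axles
Load = 132.5 / 4
Load = 33.13 tonnes

33.13


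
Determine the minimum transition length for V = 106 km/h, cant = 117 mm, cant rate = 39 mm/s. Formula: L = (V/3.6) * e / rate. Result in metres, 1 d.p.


Convert speed: V = 106 / 3.6 = 29.4444 m/s
L = 29.4444 * 117 / 39
L = 3445.0 / 39
L = 88.3 m

88.3


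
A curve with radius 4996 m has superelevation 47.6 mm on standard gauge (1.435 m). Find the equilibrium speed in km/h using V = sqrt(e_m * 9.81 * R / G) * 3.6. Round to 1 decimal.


Convert cant: e = 47.6 mm = 0.0476 m
V_ms = sqrt(0.0476 * 9.81 * 4996 / 1.435)
V_ms = sqrt(1625.722771) = 40.3203 m/s
V = 40.3203 * 3.6 = 145.2 km/h

145.2


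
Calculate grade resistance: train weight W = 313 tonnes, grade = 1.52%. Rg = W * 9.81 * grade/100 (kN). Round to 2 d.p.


Rg = W * 9.81 * grade / 100
Rg = 313 * 9.81 * 1.52 / 100
Rg = 3070.53 * 0.0152
Rg = 46.67 kN

46.67


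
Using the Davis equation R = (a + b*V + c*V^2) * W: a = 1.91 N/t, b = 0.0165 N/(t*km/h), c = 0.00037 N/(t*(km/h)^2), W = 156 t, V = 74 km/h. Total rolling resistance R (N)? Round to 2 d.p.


b*V = 0.0165 * 74 = 1.221
c*V^2 = 0.00037 * 5476 = 2.02612
R_per_t = 1.91 + 1.221 + 2.02612 = 5.15712 N/t
R_total = 5.15712 * 156 = 804.51 N

804.51


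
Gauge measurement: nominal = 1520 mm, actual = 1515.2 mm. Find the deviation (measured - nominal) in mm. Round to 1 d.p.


Deviation = measured - nominal
Deviation = 1515.2 - 1520
Deviation = -4.8 mm

-4.8


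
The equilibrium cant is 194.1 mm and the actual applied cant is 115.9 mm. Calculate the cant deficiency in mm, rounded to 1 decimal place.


Cant deficiency = equilibrium cant - actual cant
CD = 194.1 - 115.9
CD = 78.2 mm

78.2


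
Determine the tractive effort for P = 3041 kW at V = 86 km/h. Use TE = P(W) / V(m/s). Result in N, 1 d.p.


Convert: P = 3041 kW = 3041000 W
V = 86 / 3.6 = 23.8889 m/s
TE = 3041000 / 23.8889
TE = 127297.7 N

127297.7


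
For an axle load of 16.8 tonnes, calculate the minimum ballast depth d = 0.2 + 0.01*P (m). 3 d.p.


d = 0.2 + 0.01 * 16.8
d = 0.2 + 0.168
d = 0.368 m

0.368


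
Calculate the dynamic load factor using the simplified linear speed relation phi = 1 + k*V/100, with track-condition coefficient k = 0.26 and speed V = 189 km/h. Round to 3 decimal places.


phi = 1 + k * V / 100
phi = 1 + 0.26 * 189 / 100
phi = 1 + 0.4914
phi = 1.491

1.491


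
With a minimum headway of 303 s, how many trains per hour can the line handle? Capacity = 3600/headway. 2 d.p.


Capacity = 3600 / headway
Capacity = 3600 / 303
Capacity = 11.88 trains/hour

11.88


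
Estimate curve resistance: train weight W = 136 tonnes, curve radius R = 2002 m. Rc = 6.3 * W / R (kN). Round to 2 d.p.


Rc = 6.3 * W / R
Rc = 6.3 * 136 / 2002
Rc = 856.8 / 2002
Rc = 0.43 kN

0.43


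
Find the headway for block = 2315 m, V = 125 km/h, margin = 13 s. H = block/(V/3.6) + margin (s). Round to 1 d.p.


V = 125 / 3.6 = 34.7222 m/s
Block traversal time = 2315 / 34.7222 = 66.672 s
Headway = 66.672 + 13
Headway = 79.7 s

79.7


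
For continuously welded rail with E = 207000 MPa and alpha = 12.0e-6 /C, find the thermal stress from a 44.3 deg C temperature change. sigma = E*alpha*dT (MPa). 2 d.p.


sigma = E * alpha * dT
sigma = 207000 * 12.0e-6 * 44.3
sigma = 2.484 * 44.3
sigma = 110.04 MPa

110.04


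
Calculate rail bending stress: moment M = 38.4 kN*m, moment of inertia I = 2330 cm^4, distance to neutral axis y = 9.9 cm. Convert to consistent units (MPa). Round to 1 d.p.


Convert units:
M = 38.4 kN*m = 38400000 N*mm
y = 9.9 cm = 99 mm
I = 2330 cm^4 = 23300000 mm^4
sigma = 38400000 * 99 / 23300000
sigma = 163.2 MPa

163.2


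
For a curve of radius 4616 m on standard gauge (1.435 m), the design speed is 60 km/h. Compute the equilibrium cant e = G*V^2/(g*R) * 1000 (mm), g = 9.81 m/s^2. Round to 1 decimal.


Convert speed: V = 60 / 3.6 = 16.6667 m/s
Apply formula: e = 1.435 * 16.6667^2 / (9.81 * 4616)
e = 1.435 * 277.7778 / 45282.96
e = 0.008803 m = 8.8 mm

8.8
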